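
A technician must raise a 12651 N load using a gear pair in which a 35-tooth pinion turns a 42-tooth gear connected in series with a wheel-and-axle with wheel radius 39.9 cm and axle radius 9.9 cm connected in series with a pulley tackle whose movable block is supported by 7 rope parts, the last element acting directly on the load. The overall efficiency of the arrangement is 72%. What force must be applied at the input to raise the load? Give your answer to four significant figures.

Gear pair MA = 42/35 = 1.2.
Wheel-and-axle MA = R/r = 39.9/9.9 = 4.0303.
Block-and-tackle MA = number of supporting rope parts = 7.
Combined ideal MA = 1.2 × 4.0303 × 7 = 33.855.
Actual MA = 33.855 × 0.72 = 24.375.
Effort = load / actual MA = 12651 / 24.375 = 519.01 N.

519.0 N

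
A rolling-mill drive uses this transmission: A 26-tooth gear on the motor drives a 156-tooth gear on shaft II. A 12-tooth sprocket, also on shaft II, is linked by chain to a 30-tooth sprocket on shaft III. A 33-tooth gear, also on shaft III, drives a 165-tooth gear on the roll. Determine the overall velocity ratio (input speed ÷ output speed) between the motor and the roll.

Each stage contributes driven/driver: gear mesh 156/26 = 6, chain 30/12 = 2.5, gear mesh 165/33 = 5.
Overall: 6 × 2.5 × 5 = 75.

75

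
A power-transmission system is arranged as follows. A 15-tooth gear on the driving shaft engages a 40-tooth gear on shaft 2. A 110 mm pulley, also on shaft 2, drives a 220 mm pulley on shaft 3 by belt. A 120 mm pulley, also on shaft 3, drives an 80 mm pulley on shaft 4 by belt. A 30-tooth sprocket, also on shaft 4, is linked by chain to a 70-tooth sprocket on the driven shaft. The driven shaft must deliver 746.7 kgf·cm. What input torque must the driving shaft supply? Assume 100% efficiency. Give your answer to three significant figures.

Overall ratio R = 2.6667 × 2 × 0.66667 × 2.3333 = 8.2963.
Input torque = output torque / R = 746.7 / 8.2963 = 90.004 kgf·cm.

90.0 kgf·cm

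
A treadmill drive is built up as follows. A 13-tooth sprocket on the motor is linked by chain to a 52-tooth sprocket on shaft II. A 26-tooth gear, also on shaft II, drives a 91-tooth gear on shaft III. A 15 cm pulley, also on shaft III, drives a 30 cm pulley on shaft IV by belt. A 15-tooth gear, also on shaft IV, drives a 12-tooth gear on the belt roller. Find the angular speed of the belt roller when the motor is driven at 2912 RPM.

Chain: ratio = 52/13 = 4, so shaft II turns at 2912 / 4 = 728 RPM.
Gear mesh: ratio = 91/26 = 3.5, so shaft III turns at 728 / 3.5 = 208 RPM.
Belt: ratio = 30/15 = 2, so shaft IV turns at 208 / 2 = 104 RPM.
Gear mesh: ratio = 12/15 = 0.8, so the belt roller turns at 104 / 0.8 = 130 RPM.

130 RPM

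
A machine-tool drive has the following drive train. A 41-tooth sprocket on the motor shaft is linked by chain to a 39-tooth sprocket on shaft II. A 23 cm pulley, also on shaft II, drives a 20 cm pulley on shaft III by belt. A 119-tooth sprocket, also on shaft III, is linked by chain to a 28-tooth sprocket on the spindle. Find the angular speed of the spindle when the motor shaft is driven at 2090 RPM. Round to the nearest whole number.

chain 39/41 = 0.95122 → 2090/0.95122 = 2197.2 RPM
belt 20/23 = 0.86957 → 2197.2/0.86957 = 2526.8 RPM
chain 28/119 = 0.23529 → 2526.8/0.23529 = 10739 RPM

10739 RPM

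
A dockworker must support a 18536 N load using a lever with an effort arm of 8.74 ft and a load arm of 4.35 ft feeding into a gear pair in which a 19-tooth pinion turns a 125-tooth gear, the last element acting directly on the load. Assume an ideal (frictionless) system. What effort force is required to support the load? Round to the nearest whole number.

1402 N

Lever MA = effort arm / load arm = 8.74/4.35 = 2.0092.
Gear pair MA = 125/19 = 6.5789.
Combined ideal MA = 2.0092 × 6.5789 = 13.218.
Effort = load / MA = 18536 / 13.218 = 1402.3 N.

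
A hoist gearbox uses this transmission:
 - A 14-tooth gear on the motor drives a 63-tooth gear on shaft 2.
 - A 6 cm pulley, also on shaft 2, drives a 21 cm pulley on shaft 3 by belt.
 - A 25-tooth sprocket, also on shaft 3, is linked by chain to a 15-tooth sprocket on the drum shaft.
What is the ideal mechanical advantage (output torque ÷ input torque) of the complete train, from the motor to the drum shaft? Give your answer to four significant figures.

Each stage contributes driven/driver: gear mesh 63/14 = 4.5, belt 21/6 = 3.5, chain 15/25 = 0.6.
Overall: 4.5 × 3.5 × 0.6 = 9.45.

9.450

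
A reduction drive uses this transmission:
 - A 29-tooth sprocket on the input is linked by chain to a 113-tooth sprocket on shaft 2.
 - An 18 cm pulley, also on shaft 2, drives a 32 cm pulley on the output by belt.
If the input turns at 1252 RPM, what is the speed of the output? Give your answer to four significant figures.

Chain: ratio = 113/29 = 3.8966, so shaft 2 turns at 1252 / 3.8966 = 321.31 RPM.
Belt: ratio = 32/18 = 1.7778, so the output turns at 321.31 / 1.7778 = 180.74 RPM.

180.7 RPM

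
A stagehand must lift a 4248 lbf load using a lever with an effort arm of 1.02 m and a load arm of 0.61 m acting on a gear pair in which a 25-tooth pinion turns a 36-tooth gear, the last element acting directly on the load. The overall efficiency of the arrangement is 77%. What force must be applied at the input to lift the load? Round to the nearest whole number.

2291 lbf

Lever MA = effort arm / load arm = 1.02/0.61 = 1.6721.
Gear pair MA = 36/25 = 1.44.
Combined ideal MA = 1.6721 × 1.44 = 2.4079.
Actual MA = 2.4079 × 0.77 = 1.8541.
Effort = load / actual MA = 4248 / 1.8541 = 2291.2 lbf.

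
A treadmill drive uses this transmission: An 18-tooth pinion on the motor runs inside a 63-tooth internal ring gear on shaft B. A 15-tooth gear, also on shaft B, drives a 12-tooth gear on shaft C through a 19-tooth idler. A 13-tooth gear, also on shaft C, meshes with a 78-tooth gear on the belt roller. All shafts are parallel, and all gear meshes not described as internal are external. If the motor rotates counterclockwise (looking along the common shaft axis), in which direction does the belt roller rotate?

the motor → shaft B: internal mesh, same direction → CCW.
shaft B → shaft C: driver → idler → driven is 2 external meshes, 2 reversals → CCW.
shaft C → the belt roller: external mesh, 1 reversal → CW.
3 reversals in total — an odd number — so the belt roller turns opposite to the motor.

clockwise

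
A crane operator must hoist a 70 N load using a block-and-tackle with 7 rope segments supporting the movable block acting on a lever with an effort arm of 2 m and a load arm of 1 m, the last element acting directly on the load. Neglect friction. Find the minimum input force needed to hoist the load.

5 N

Block-and-tackle MA = number of supporting rope parts = 7.
Lever MA = effort arm / load arm = 2/1 = 2.
Combined ideal MA = 7 × 2 = 14.
Effort = load / MA = 70 / 14 = 5 N.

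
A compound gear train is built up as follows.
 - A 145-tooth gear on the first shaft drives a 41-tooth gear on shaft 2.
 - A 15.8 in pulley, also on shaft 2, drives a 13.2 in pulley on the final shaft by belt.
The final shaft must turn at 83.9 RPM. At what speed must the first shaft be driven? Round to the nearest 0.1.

19.8 RPM

Overall ratio R = 0.28276 × 0.83544 = 0.23623.
Required input speed = output speed × R = 83.9 × 0.23623 = 19.82 RPM.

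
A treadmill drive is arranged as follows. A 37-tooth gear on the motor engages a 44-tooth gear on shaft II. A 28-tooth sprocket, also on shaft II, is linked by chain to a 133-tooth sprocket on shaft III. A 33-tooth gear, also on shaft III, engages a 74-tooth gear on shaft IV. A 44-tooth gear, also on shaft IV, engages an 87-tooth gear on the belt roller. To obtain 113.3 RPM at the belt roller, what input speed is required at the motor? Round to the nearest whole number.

2838 RPM

Overall ratio R = 1.1892 × 4.75 × 2.2424 × 1.9773 = 25.045.
Required input speed = output speed × R = 113.3 × 25.045 = 2837.7 RPM.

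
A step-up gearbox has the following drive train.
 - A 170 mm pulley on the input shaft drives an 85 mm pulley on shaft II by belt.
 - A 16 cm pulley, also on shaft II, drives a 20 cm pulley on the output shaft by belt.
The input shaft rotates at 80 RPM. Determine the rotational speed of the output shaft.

128 RPM

Belt: ratio = 85/170 = 0.5, so shaft II turns at 80 / 0.5 = 160 RPM.
Belt: ratio = 20/16 = 1.25, so the output shaft turns at 160 / 1.25 = 128 RPM.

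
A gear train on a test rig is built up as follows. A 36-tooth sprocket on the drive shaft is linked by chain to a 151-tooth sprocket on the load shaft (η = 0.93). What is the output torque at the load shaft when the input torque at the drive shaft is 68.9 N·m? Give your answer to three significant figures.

Chain: ratio = 151/36 = 4.1944; torque at the load shaft = 68.9 × 4.1944 × 0.93 = 268.77 N·m.

269 N·m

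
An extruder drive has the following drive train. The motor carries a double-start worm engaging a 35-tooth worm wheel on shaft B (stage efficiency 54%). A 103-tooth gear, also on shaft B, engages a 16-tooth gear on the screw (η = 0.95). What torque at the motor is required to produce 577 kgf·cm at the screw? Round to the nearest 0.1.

Overall ratio R = 17.5 × 0.15534 = 2.7184; overall efficiency η = 0.54 × 0.95 = 0.5130.
Input torque = output torque / (R × η) = 577 / (2.7184 × 0.5130) = 413.75 kgf·cm.

413.7 kgf·cm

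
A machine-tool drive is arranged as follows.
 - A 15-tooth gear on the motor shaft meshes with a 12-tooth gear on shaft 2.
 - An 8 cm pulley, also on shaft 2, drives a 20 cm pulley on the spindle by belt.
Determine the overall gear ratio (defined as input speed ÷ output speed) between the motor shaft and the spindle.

Each stage contributes driven/driver: gear mesh 12/15 = 0.8, belt 20/8 = 2.5.
Overall: 0.8 × 2.5 = 2.

2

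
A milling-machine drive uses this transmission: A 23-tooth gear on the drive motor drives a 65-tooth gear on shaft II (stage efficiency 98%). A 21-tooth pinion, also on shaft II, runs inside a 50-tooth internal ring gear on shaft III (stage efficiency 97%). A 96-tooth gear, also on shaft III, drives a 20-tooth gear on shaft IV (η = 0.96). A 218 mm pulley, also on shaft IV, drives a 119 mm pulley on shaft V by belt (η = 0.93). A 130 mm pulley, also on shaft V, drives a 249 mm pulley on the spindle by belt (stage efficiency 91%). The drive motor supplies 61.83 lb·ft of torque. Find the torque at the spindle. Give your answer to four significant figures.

gear mesh 65/23 = 2.8261 → τ = 61.83·2.8261·0.98 = 171.24 lb·ft
internal gear 50/21 = 2.381 → τ = 171.24·2.381·0.97 = 395.49 lb·ft
gear mesh 20/96 = 0.20833 → τ = 395.49·0.20833·0.96 = 79.098 lb·ft
belt 119/218 = 0.54587 → τ = 79.098·0.54587·0.93 = 40.155 lb·ft
belt 249/130 = 1.9154 → τ = 40.155·1.9154·0.91 = 69.99 lb·ft

69.99 lb·ft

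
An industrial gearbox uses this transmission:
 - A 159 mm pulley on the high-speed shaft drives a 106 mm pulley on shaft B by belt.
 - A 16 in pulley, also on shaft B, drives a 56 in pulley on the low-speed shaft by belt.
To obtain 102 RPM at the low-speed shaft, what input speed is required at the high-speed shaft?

Overall ratio R = 0.66667 × 3.5 = 2.3333.
Required input speed = output speed × R = 102 × 2.3333 = 238 RPM.

238 RPM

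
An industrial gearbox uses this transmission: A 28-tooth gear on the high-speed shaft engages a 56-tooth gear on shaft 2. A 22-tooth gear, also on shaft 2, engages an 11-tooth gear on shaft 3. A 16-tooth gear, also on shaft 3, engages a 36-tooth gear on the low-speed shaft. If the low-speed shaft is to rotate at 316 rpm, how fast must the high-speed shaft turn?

Overall ratio R = 2 × 0.5 × 2.25 = 2.25.
Required input speed = output speed × R = 316 × 2.25 = 711 rpm.

711 rpm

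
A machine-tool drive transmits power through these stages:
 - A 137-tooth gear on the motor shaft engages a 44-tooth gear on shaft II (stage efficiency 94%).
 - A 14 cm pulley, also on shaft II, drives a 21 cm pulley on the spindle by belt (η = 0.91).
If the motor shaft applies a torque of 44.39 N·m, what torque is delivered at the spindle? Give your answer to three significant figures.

gear mesh 44/137 = 0.32117 → τ = 44.39·0.32117·0.94 = 13.401 N·m
belt 21/14 = 1.5 → τ = 13.401·1.5·0.91 = 18.293 N·m

18.3 N·m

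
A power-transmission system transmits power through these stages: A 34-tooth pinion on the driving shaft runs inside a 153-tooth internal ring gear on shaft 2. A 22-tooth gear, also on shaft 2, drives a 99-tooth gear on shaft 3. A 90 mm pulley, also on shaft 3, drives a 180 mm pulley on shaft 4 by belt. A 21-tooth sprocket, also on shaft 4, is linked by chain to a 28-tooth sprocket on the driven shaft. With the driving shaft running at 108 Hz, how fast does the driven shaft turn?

2 Hz

Internal gear: ratio = 153/34 = 4.5, so shaft 2 turns at 108 / 4.5 = 24 Hz.
Gear mesh: ratio = 99/22 = 4.5, so shaft 3 turns at 24 / 4.5 = 5.3333 Hz.
Belt: ratio = 180/90 = 2, so shaft 4 turns at 5.3333 / 2 = 2.6667 Hz.
Chain: ratio = 28/21 = 1.3333, so the driven shaft turns at 2.6667 / 1.3333 = 2 Hz.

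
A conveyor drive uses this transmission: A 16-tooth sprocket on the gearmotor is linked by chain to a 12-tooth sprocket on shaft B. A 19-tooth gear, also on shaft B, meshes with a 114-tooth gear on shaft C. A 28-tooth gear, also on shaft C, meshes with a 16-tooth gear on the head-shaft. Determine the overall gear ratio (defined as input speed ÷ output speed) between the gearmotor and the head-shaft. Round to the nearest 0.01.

Each stage contributes driven/driver: chain 12/16 = 0.75, gear mesh 114/19 = 6, gear mesh 16/28 = 0.57143.
Overall: 0.75 × 6 × 0.57143 = 2.5714.

2.57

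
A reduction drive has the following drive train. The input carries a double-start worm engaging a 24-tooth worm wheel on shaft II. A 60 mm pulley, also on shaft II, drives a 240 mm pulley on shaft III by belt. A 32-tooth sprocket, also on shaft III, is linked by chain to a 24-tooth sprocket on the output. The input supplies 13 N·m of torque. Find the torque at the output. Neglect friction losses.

Worm: ratio = 24/2 = 12; torque at shaft II = 13 × 12 = 156 N·m.
Belt: ratio = 240/60 = 4; torque at shaft III = 156 × 4 = 624 N·m.
Chain: ratio = 24/32 = 0.75; torque at the output = 624 × 0.75 = 468 N·m.

468 N·m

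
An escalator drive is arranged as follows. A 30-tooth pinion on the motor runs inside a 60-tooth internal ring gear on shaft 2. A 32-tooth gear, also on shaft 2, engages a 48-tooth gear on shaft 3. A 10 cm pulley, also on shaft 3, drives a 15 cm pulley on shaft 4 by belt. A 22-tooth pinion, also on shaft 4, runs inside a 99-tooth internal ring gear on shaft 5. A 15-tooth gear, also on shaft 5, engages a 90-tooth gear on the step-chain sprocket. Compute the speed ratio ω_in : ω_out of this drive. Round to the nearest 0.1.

121.5

Each stage contributes driven/driver: internal gear 60/30 = 2, gear mesh 48/32 = 1.5, belt 15/10 = 1.5, internal gear 99/22 = 4.5, gear mesh 90/15 = 6.
Overall: 2 × 1.5 × 1.5 × 4.5 × 6 = 121.5.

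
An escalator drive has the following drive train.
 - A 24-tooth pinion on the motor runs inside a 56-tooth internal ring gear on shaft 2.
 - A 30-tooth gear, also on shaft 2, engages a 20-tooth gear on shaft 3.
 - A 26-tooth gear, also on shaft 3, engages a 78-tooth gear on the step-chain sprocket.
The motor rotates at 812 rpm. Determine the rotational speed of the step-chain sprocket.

the motor → shaft 2 (internal gear, 56/24): 812 ÷ 2.3333 = 348 rpm
shaft 2 → shaft 3 (gear mesh, 20/30): 348 ÷ 0.66667 = 522 rpm
shaft 3 → the step-chain sprocket (gear mesh, 78/26): 522 ÷ 3 = 174 rpm

174 rpm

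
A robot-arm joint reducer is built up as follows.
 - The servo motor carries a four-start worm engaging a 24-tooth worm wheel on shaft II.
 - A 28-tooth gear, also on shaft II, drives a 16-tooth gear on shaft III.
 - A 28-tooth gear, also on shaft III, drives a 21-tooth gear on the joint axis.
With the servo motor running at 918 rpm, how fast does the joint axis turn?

357 rpm

Worm: ratio = 24/4 = 6, so shaft II turns at 918 / 6 = 153 rpm.
Gear mesh: ratio = 16/28 = 0.57143, so shaft III turns at 153 / 0.57143 = 267.75 rpm.
Gear mesh: ratio = 21/28 = 0.75, so the joint axis turns at 267.75 / 0.75 = 357 rpm.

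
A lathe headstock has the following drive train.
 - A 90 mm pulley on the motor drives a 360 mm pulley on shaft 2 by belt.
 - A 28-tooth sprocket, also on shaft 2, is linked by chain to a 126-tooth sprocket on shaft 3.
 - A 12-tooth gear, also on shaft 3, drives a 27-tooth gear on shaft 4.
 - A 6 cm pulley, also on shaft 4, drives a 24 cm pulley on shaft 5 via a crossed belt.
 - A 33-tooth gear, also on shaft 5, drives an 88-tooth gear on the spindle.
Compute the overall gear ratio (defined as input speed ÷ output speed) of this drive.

Each stage contributes driven/driver: belt 360/90 = 4, chain 126/28 = 4.5, gear mesh 27/12 = 2.25, belt 24/6 = 4, gear mesh 88/33 = 2.6667.
Overall: 4 × 4.5 × 2.25 × 4 × 2.6667 = 432.

432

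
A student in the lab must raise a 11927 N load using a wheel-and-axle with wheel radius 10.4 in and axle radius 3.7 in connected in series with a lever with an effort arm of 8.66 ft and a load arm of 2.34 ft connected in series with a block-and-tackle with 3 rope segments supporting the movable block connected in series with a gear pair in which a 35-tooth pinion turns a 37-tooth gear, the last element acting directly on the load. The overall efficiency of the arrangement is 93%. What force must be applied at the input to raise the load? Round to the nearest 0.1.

388.7 N

Wheel-and-axle MA = R/r = 10.4/3.7 = 2.8108.
Lever MA = effort arm / load arm = 8.66/2.34 = 3.7009.
Block-and-tackle MA = number of supporting rope parts = 3.
Gear pair MA = 37/35 = 1.0571.
Combined ideal MA = 2.8108 × 3.7009 × 3 × 1.0571 = 32.99.
Actual MA = 32.99 × 0.93 = 30.681.
Effort = load / actual MA = 11927 / 30.681 = 388.74 N.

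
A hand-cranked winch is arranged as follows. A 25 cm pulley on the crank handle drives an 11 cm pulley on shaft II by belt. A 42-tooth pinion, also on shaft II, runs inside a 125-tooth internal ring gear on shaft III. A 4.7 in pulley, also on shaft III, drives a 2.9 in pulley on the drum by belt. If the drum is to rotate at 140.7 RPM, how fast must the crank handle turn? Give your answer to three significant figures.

Overall ratio R = 0.44 × 2.9762 × 0.61702 = 0.808.
Required input speed = output speed × R = 140.7 × 0.808 = 113.69 RPM.

114 RPM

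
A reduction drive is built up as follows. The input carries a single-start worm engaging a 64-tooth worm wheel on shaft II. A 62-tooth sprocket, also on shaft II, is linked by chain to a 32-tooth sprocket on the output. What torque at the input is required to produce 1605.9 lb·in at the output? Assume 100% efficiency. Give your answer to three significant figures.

Overall ratio R = 64 × 0.51613 = 33.032.
Input torque = output torque / R = 1605.9 / 33.032 = 48.616 lb·in.

48.6 lb·in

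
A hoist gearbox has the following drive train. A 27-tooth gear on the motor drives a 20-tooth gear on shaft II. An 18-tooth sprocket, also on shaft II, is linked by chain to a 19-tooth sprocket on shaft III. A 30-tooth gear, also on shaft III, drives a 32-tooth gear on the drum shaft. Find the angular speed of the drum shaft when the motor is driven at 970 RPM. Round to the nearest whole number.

the motor → shaft II (gear mesh, 20/27): 970 ÷ 0.74074 = 1309.5 RPM
shaft II → shaft III (chain, 19/18): 1309.5 ÷ 1.0556 = 1240.6 RPM
shaft III → the drum shaft (gear mesh, 32/30): 1240.6 ÷ 1.0667 = 1163 RPM

1163 RPM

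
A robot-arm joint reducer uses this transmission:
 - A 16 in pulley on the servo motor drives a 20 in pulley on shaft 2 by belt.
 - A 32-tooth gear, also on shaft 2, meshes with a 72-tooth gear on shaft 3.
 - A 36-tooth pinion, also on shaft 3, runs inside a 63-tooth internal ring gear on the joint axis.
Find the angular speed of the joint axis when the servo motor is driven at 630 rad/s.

Belt: ratio = 20/16 = 1.25, so shaft 2 turns at 630 / 1.25 = 504 rad/s.
Gear mesh: ratio = 72/32 = 2.25, so shaft 3 turns at 504 / 2.25 = 224 rad/s.
Internal gear: ratio = 63/36 = 1.75, so the joint axis turns at 224 / 1.75 = 128 rad/s.

128 rad/s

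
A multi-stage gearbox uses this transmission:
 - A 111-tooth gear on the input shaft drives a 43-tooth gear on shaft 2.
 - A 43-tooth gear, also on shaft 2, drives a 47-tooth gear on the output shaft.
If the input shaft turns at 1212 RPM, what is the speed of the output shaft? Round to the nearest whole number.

Gear mesh: ratio = 43/111 = 0.38739, so shaft 2 turns at 1212 / 0.38739 = 3128.7 RPM.
Gear mesh: ratio = 47/43 = 1.093, so the output shaft turns at 3128.7 / 1.093 = 2862.4 RPM.

2862 RPM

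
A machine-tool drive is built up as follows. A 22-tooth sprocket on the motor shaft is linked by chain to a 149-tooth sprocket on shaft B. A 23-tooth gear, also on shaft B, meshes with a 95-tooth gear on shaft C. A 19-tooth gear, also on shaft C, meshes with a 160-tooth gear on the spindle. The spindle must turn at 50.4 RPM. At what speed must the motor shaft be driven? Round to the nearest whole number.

11873 RPM

Overall ratio R = 6.7727 × 4.1304 × 8.4211 = 235.57.
Required input speed = output speed × R = 50.4 × 235.57 = 11873 RPM.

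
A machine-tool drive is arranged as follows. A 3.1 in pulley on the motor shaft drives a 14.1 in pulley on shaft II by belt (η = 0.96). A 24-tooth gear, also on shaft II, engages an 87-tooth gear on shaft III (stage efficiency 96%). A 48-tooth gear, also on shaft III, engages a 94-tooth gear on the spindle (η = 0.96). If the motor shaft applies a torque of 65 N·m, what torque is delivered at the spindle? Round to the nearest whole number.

Belt: ratio = 14.1/3.1 = 4.5484; torque at shaft II = 65 × 4.5484 × 0.96 = 283.82 N·m.
Gear mesh: ratio = 87/24 = 3.625; torque at shaft III = 283.82 × 3.625 × 0.96 = 987.69 N·m.
Gear mesh: ratio = 94/48 = 1.9583; torque at the spindle = 987.69 × 1.9583 × 0.96 = 1856.9 N·m.

1857 N·m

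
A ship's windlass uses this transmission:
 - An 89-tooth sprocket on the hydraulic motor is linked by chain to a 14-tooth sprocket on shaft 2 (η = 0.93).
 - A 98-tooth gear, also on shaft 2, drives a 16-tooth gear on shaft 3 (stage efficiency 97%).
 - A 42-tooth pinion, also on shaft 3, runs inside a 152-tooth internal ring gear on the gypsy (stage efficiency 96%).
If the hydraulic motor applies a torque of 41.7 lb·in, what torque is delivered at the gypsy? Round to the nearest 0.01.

3.36 lb·in

chain 14/89 = 0.1573 → τ = 41.7·0.1573·0.93 = 6.1004 lb·in
gear mesh 16/98 = 0.16327 → τ = 6.1004·0.16327·0.97 = 0.9661 lb·in
internal gear 152/42 = 3.619 → τ = 0.9661·3.619·0.96 = 3.3565 lb·in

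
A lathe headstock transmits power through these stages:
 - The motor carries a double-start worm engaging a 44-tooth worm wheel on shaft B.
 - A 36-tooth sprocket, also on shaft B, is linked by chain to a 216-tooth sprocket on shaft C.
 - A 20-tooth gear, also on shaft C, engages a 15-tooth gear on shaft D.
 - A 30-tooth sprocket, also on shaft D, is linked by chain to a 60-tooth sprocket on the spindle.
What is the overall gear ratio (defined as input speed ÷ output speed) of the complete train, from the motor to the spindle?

Each stage contributes driven/driver: worm 44/2 = 22, chain 216/36 = 6, gear mesh 15/20 = 0.75, chain 60/30 = 2.
Overall: 22 × 6 × 0.75 × 2 = 198.

198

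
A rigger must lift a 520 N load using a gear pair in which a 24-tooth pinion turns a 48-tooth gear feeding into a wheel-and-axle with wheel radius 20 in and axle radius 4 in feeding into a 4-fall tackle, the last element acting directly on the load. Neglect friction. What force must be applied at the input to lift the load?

Gear pair MA = 48/24 = 2.
Wheel-and-axle MA = R/r = 20/4 = 5.
Block-and-tackle MA = number of supporting rope parts = 4.
Combined ideal MA = 2 × 5 × 4 = 40.
Effort = load / MA = 520 / 40 = 13 N.

13 N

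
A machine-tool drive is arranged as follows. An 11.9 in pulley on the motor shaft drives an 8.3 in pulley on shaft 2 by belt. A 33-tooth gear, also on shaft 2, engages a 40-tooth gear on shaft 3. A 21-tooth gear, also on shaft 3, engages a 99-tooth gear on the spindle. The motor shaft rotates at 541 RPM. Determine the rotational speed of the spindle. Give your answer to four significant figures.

Belt: ratio = 8.3/11.9 = 0.69748, so shaft 2 turns at 541 / 0.69748 = 775.65 RPM.
Gear mesh: ratio = 40/33 = 1.2121, so shaft 3 turns at 775.65 / 1.2121 = 639.91 RPM.
Gear mesh: ratio = 99/21 = 4.7143, so the spindle turns at 639.91 / 4.7143 = 135.74 RPM.

135.7 RPM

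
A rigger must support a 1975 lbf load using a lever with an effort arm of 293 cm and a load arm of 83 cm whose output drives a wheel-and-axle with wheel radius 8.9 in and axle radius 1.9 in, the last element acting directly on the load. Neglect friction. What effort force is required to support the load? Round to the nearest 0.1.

119.4 lbf

Lever MA = effort arm / load arm = 293/83 = 3.5301.
Wheel-and-axle MA = R/r = 8.9/1.9 = 4.6842.
Combined ideal MA = 3.5301 × 4.6842 = 16.536.
Effort = load / MA = 1975 / 16.536 = 119.44 lbf.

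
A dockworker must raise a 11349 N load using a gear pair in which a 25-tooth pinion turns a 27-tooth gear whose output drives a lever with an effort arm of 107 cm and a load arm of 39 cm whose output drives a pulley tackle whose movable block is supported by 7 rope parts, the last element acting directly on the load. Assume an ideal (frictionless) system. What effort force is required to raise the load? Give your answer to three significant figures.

Gear pair MA = 27/25 = 1.08.
Lever MA = effort arm / load arm = 107/39 = 2.7436.
Block-and-tackle MA = number of supporting rope parts = 7.
Combined ideal MA = 1.08 × 2.7436 × 7 = 20.742.
Effort = load / MA = 11349 / 20.742 = 547.16 N.

547 N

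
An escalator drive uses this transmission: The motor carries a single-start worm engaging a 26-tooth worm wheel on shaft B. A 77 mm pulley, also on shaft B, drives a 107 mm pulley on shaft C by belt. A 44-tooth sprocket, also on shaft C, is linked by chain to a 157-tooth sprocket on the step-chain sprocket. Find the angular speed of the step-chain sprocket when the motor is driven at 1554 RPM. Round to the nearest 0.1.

12.1 RPM

Worm: ratio = 26/1 = 26, so shaft B turns at 1554 / 26 = 59.769 RPM.
Belt: ratio = 107/77 = 1.3896, so shaft C turns at 59.769 / 1.3896 = 43.012 RPM.
Chain: ratio = 157/44 = 3.5682, so the step-chain sprocket turns at 43.012 / 3.5682 = 12.054 RPM.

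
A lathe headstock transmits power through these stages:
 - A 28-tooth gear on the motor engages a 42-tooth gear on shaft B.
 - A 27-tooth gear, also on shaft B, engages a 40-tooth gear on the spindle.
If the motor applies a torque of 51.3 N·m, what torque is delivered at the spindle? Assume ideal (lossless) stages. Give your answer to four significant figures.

114.0 N·m

Gear mesh: ratio = 42/28 = 1.5; torque at shaft B = 51.3 × 1.5 = 76.95 N·m.
Gear mesh: ratio = 40/27 = 1.4815; torque at the spindle = 76.95 × 1.4815 = 114 N·m.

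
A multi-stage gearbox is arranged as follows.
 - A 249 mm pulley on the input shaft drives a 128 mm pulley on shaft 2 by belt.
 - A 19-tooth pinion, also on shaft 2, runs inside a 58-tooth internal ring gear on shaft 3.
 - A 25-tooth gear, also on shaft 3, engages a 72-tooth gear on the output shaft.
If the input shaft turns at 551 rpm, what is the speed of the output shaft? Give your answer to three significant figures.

122 rpm

Belt: ratio = 128/249 = 0.51406, so shaft 2 turns at 551 / 0.51406 = 1071.9 rpm.
Internal gear: ratio = 58/19 = 3.0526, so shaft 3 turns at 1071.9 / 3.0526 = 351.13 rpm.
Gear mesh: ratio = 72/25 = 2.88, so the output shaft turns at 351.13 / 2.88 = 121.92 rpm.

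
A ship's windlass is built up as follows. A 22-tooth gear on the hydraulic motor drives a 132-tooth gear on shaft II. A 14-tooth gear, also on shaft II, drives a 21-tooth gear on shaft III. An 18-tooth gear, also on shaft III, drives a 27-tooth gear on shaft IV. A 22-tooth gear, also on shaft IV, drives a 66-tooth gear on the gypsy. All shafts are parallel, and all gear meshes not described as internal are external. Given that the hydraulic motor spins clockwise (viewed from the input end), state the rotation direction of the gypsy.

clockwise

the hydraulic motor → shaft II: external mesh, 1 reversal → CCW.
shaft II → shaft III: external mesh, 1 reversal → CW.
shaft III → shaft IV: external mesh, 1 reversal → CCW.
shaft IV → the gypsy: external mesh, 1 reversal → CW.
4 reversals in total — an even number — so the gypsy turns the same way as the hydraulic motor.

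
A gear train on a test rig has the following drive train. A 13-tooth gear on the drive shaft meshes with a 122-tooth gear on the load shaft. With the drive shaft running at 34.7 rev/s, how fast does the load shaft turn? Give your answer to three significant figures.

3.70 rev/s

Gear mesh: ratio = 122/13 = 9.3846, so the load shaft turns at 34.7 / 9.3846 = 3.6975 rev/s.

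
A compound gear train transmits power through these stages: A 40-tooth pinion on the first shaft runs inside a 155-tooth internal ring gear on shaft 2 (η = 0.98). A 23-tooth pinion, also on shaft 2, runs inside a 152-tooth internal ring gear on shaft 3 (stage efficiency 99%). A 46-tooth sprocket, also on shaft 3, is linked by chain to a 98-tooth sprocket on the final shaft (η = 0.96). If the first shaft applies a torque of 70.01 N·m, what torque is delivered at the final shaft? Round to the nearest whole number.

After the internal gear (155/40): 70.01 × 3.875 × 0.98 = 265.86 N·m
After the internal gear (152/23): 265.86 × 6.6087 × 0.99 = 1739.4 N·m
After the chain (98/46): 1739.4 × 2.1304 × 0.96 = 3557.5 N·m

3558 N·m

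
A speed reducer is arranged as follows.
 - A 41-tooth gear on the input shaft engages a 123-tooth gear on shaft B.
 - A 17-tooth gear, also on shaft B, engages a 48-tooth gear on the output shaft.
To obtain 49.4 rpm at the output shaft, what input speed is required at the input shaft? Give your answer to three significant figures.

Overall ratio R = 3 × 2.8235 = 8.4706.
Required input speed = output speed × R = 49.4 × 8.4706 = 418.45 rpm.

418 rpm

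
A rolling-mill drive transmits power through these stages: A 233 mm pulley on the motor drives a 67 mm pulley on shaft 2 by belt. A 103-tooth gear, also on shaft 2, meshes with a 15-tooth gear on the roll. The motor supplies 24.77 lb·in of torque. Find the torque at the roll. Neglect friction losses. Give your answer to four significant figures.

belt 67/233 = 0.28755 → τ = 24.77·0.28755 = 7.1227 lb·in
gear mesh 15/103 = 0.14563 → τ = 7.1227·0.14563 = 1.0373 lb·in

1.037 lb·in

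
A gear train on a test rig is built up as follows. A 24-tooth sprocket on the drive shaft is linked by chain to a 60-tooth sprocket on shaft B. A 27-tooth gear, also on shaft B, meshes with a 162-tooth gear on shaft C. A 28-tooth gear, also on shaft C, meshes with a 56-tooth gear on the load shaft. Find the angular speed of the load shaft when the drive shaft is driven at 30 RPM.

the drive shaft → shaft B (chain, 60/24): 30 ÷ 2.5 = 12 RPM
shaft B → shaft C (gear mesh, 162/27): 12 ÷ 6 = 2 RPM
shaft C → the load shaft (gear mesh, 56/28): 2 ÷ 2 = 1 RPM

1 RPM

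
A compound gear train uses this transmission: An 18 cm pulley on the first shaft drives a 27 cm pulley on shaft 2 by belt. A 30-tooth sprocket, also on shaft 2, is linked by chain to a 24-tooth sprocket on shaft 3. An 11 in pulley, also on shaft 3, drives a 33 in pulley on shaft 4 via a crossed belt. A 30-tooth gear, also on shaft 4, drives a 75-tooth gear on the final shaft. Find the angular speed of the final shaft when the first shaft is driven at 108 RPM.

Belt: ratio = 27/18 = 1.5, so shaft 2 turns at 108 / 1.5 = 72 RPM.
Chain: ratio = 24/30 = 0.8, so shaft 3 turns at 72 / 0.8 = 90 RPM.
Belt: ratio = 33/11 = 3, so shaft 4 turns at 90 / 3 = 30 RPM.
Gear mesh: ratio = 75/30 = 2.5, so the final shaft turns at 30 / 2.5 = 12 RPM.

12 RPM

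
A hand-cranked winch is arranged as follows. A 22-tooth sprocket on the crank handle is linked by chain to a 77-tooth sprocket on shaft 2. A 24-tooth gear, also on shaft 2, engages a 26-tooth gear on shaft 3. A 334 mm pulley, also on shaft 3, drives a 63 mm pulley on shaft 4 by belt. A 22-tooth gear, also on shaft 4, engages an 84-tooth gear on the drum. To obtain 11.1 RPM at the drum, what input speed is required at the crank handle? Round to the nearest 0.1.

Overall ratio R = 3.5 × 1.0833 × 0.18862 × 3.8182 = 2.7307.
Required input speed = output speed × R = 11.1 × 2.7307 = 30.311 RPM.

30.3 RPM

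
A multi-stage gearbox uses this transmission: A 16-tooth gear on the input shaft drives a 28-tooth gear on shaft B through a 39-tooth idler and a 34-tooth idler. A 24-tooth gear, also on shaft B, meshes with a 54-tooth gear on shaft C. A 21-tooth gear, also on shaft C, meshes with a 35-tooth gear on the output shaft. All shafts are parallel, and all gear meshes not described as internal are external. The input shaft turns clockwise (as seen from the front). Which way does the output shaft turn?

anticlockwise

the input shaft → shaft B: driver → idler → idler → driven is 3 external meshes, 3 reversals → CCW.
shaft B → shaft C: external mesh, 1 reversal → CW.
shaft C → the output shaft: external mesh, 1 reversal → CCW.
5 reversals in total — an odd number — so the output shaft turns opposite to the input shaft.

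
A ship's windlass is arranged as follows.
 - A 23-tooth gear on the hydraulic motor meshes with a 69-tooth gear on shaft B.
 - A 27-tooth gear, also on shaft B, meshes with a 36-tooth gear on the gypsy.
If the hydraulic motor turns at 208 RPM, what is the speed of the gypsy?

the hydraulic motor → shaft B (gear mesh, 69/23): 208 ÷ 3 = 69.333 RPM
shaft B → the gypsy (gear mesh, 36/27): 69.333 ÷ 1.3333 = 52 RPM

52 RPM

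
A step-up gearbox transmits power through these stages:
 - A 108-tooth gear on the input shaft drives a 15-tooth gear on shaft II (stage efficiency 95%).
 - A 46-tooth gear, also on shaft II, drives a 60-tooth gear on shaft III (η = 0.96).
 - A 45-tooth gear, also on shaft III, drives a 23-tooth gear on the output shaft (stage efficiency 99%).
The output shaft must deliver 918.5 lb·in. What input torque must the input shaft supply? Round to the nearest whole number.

10987 lb·in

Overall ratio R = 0.13889 × 1.3043 × 0.51111 = 0.092593; overall efficiency η = 0.95 × 0.96 × 0.99 = 0.9029.
Input torque = output torque / (R × η) = 918.5 / (0.092593 × 0.9029) = 10987 lb·in.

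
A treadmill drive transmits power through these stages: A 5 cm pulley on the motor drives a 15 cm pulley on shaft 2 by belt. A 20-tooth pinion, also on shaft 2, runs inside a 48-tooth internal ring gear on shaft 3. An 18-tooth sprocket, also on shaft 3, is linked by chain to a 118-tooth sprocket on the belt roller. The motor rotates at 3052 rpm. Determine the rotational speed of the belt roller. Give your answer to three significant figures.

Belt: ratio = 15/5 = 3, so shaft 2 turns at 3052 / 3 = 1017.3 rpm.
Internal gear: ratio = 48/20 = 2.4, so shaft 3 turns at 1017.3 / 2.4 = 423.89 rpm.
Chain: ratio = 118/18 = 6.5556, so the belt roller turns at 423.89 / 6.5556 = 64.661 rpm.

64.7 rpm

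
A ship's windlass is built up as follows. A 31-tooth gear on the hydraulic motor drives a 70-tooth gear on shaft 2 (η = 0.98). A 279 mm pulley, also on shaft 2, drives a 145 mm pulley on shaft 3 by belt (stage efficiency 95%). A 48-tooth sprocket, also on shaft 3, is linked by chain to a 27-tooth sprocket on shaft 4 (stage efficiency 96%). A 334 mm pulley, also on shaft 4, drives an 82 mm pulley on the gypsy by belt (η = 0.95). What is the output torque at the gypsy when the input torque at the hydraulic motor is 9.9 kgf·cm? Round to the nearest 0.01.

1.36 kgf·cm

After the gear mesh (70/31): 9.9 × 2.2581 × 0.98 = 21.908 kgf·cm
After the belt (145/279): 21.908 × 0.51971 × 0.95 = 10.816 kgf·cm
After the chain (27/48): 10.816 × 0.5625 × 0.96 = 5.8409 kgf·cm
After the belt (82/334): 5.8409 × 0.24551 × 0.95 = 1.3623 kgf·cm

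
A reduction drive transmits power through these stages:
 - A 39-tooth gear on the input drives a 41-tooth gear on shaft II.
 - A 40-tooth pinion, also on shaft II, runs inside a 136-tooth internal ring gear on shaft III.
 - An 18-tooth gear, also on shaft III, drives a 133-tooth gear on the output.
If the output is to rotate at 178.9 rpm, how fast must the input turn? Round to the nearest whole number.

Overall ratio R = 1.0513 × 3.4 × 7.3889 = 26.411.
Required input speed = output speed × R = 178.9 × 26.411 = 4724.8 rpm.

4725 rpm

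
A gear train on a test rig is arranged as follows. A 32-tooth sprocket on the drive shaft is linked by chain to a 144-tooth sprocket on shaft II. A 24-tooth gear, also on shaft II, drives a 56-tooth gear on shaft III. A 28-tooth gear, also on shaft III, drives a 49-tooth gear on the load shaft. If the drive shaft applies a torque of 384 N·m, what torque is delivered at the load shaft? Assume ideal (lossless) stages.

chain 144/32 = 4.5 → τ = 384·4.5 = 1728 N·m
gear mesh 56/24 = 2.3333 → τ = 1728·2.3333 = 4032 N·m
gear mesh 49/28 = 1.75 → τ = 4032·1.75 = 7056 N·m

7056 N·m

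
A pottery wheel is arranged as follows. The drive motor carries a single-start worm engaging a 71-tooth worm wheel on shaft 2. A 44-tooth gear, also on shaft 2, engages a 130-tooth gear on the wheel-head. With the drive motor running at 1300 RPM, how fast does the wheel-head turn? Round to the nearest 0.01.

6.20 RPM

worm 71/1 = 71 → 1300/71 = 18.31 RPM
gear mesh 130/44 = 2.9545 → 18.31/2.9545 = 6.1972 RPM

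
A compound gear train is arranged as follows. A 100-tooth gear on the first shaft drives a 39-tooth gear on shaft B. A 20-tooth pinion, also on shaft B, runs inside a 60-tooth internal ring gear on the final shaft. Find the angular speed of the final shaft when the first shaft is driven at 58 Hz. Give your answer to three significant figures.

gear mesh 39/100 = 0.39 → 58/0.39 = 148.72 Hz
internal gear 60/20 = 3 → 148.72/3 = 49.573 Hz

49.6 Hz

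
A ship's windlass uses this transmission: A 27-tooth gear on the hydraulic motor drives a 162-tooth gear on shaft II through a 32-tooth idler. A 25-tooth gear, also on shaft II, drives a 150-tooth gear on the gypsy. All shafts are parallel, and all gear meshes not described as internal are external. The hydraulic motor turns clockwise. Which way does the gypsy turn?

the hydraulic motor → shaft II: driver → idler → driven is 2 external meshes, 2 reversals → CW.
shaft II → the gypsy: external mesh, 1 reversal → CCW.
3 reversals in total — an odd number — so the gypsy turns opposite to the hydraulic motor.

counterclockwise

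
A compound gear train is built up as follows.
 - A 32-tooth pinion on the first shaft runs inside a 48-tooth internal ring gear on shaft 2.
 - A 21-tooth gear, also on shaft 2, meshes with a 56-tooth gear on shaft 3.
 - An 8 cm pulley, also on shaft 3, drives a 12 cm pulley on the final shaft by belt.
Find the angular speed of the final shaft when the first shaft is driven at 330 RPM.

55 RPM

the first shaft → shaft 2 (internal gear, 48/32): 330 ÷ 1.5 = 220 RPM
shaft 2 → shaft 3 (gear mesh, 56/21): 220 ÷ 2.6667 = 82.5 RPM
shaft 3 → the final shaft (belt, 12/8): 82.5 ÷ 1.5 = 55 RPM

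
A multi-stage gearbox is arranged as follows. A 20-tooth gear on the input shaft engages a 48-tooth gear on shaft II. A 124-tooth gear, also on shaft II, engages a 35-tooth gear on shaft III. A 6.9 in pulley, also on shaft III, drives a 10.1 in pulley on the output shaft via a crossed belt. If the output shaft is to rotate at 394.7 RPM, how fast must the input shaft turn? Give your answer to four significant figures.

391.4 RPM

Overall ratio R = 2.4 × 0.28226 × 1.4638 = 0.99158.
Required input speed = output speed × R = 394.7 × 0.99158 = 391.38 RPM.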